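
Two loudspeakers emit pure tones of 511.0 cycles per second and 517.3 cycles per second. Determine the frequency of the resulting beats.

6.3 Hz

f_beat = |f₁ − f₂|.
|511.0 − 517.3| = 6.3 Hz.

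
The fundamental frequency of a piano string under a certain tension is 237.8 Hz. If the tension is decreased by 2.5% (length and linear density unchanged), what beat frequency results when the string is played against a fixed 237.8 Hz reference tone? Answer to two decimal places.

For a string, f ∝ √T, so the new frequency is 237.8·√0.975 = 234.8087 Hz.
f_beat = |234.8087 − 237.8| = 2.99 Hz.

2.99 Hz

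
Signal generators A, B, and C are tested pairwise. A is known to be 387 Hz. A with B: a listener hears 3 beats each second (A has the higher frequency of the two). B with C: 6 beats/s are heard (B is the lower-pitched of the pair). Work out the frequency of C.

390 Hz

B is below A, so f_B = 387 − 3 = 384 Hz.
C is above B, so f_C = 384 + 6 = 390 Hz.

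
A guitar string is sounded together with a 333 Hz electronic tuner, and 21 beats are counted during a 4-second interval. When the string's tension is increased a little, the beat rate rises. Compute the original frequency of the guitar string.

Beat frequency = 21/4 = 5.25 Hz.
|f − 333| = 5.25, so the guitar string was at either 327.75 Hz or 338.25 Hz.
Higher tension means higher frequency; the adjustment raises the guitar string's frequency.
The beat rate rose, so the adjustment moved the guitar string further from 333 Hz — it was already above the reference.

338.25 Hz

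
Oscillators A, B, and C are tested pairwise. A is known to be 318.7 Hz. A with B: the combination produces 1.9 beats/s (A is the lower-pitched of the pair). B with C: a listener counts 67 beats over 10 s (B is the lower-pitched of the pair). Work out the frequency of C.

327.3 Hz

B is above A, so f_B = 318.7 + 1.9 = 320.6 Hz.
B–C: Beat frequency = 67/10 = 6.7 Hz.
C is above B, so f_C = 320.6 + 6.7 = 327.3 Hz.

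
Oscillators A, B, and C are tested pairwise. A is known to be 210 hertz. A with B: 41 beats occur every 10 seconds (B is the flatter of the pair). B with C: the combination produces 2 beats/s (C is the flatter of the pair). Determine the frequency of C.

203.9 Hz

A–B: Beat frequency = 41/10 = 4.1 Hz.
B is below A, so f_B = 210 − 4.1 = 205.9 Hz.
C is below B, so f_C = 205.9 − 2 = 203.9 Hz.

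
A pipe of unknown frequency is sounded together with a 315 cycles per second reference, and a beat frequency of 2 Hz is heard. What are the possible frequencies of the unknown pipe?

313 Hz or 317 Hz

|f − 315| = 2, so f = 315 ± 2.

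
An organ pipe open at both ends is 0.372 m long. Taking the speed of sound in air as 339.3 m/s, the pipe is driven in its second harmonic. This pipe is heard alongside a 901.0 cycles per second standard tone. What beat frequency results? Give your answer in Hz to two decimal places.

11.10 Hz

Open pipe: f_n = n·v/(2L) = 2·339.3/(2·0.372) = 912.0968 Hz.
f_beat = |912.0968 − 901.0| = 11.10 Hz.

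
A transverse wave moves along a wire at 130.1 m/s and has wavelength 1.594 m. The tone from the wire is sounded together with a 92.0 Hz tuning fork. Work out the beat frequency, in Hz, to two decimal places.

Source frequency f = v/λ = 130.1/1.594 = 81.6186 Hz.
f_beat = |81.6186 − 92.0| = 10.38 Hz.

10.38 Hz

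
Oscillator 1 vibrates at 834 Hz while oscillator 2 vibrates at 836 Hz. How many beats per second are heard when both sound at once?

2 Hz

f_beat = |f₁ − f₂|.
|834 − 836| = 2 Hz.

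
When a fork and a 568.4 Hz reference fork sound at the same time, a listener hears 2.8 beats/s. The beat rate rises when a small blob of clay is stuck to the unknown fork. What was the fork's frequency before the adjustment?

|f − 568.4| = 2.8, so the fork was at either 565.6 Hz or 571.2 Hz.
Adding mass to a fork lowers its frequency; the adjustment lowers the fork's frequency.
The beat rate rose, so the adjustment moved the fork further from 568.4 Hz — it was already below the reference.

565.6 Hz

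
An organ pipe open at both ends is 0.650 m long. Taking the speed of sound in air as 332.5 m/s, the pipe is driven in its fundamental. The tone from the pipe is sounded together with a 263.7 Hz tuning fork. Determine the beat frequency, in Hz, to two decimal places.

7.93 Hz

Open pipe: f_n = n·v/(2L) = 1·332.5/(2·0.650) = 255.7692 Hz.
f_beat = |255.7692 − 263.7| = 7.93 Hz.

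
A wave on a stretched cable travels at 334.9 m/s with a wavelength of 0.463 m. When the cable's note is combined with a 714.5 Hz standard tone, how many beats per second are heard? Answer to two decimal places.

8.83 Hz

Source frequency f = v/λ = 334.9/0.463 = 723.3261 Hz.
f_beat = |723.3261 − 714.5| = 8.83 Hz.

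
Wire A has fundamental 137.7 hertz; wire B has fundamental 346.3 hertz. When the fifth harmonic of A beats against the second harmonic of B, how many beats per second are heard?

4.1 Hz

Fifth harmonic of the first: 5·137.7 = 688.5 Hz.
Second harmonic of the second: 2·346.3 = 692.6 Hz.
f_beat = |688.5 − 692.6| = 4.1 Hz.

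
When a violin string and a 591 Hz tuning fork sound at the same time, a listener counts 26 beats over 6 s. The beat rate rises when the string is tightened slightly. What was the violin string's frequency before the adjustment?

595.3333 Hz

Beat frequency = 26/6 = 4.3333 Hz.
|f − 591| = 4.3333, so the violin string was at either 586.6667 Hz or 595.3333 Hz.
Increasing tension raises a string's frequency; the adjustment raises the violin string's frequency.
The beat rate rose, so the adjustment moved the violin string further from 591 Hz — it was already above the reference.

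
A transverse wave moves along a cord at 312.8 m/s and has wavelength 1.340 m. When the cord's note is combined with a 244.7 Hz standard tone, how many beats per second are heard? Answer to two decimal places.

Source frequency f = v/λ = 312.8/1.340 = 233.4328 Hz.
f_beat = |233.4328 − 244.7| = 11.27 Hz.

11.27 Hz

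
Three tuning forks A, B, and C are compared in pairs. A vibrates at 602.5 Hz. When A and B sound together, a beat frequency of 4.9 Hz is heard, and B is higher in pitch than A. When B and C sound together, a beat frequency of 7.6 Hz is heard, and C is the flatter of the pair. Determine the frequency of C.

B is above A, so f_B = 602.5 + 4.9 = 607.4 Hz.
C is below B, so f_C = 607.4 − 7.6 = 599.8 Hz.

599.8 Hz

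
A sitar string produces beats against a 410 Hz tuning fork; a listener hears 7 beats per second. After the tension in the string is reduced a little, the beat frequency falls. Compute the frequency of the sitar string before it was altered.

417 Hz

|f − 410| = 7, so the sitar string was at either 403 Hz or 417 Hz.
Lower tension means lower frequency; the adjustment lowers the sitar string's frequency.
The beat rate fell, so the adjustment moved the sitar string toward 410 Hz — it must have started above the reference.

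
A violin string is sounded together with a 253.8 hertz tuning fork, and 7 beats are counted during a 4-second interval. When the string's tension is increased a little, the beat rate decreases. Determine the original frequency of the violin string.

Beat frequency = 7/4 = 1.75 Hz.
|f − 253.8| = 1.75, so the violin string was at either 252.05 Hz or 255.55 Hz.
Higher tension means higher frequency; the adjustment raises the violin string's frequency.
The beat rate fell, so the adjustment moved the violin string toward 253.8 Hz — it must have started below the reference.

252.05 Hz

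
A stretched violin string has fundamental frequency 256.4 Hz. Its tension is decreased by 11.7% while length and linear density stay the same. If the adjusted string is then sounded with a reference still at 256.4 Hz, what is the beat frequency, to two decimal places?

For a string, f ∝ √T, so the new frequency is 256.4·√0.883 = 240.9342 Hz.
f_beat = |240.9342 − 256.4| = 15.47 Hz.

15.47 Hz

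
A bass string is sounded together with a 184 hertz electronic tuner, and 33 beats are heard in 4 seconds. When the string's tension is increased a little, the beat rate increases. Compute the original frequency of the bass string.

Beat frequency = 33/4 = 8.25 Hz.
|f − 184| = 8.25, so the bass string was at either 175.75 Hz or 192.25 Hz.
Higher tension means higher frequency; the adjustment raises the bass string's frequency.
The beat rate rose, so the adjustment moved the bass string further from 184 Hz — it was already above the reference.

192.25 Hz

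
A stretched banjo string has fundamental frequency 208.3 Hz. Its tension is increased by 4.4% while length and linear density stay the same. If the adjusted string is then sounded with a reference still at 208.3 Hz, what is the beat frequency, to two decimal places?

For a string, f ∝ √T, so the new frequency is 208.3·√1.044 = 212.8333 Hz.
f_beat = |212.8333 − 208.3| = 4.53 Hz.

4.53 Hz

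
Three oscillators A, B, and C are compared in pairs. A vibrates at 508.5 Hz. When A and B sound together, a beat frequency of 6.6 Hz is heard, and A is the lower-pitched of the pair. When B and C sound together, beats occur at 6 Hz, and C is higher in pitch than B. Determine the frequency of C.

B is above A, so f_B = 508.5 + 6.6 = 515.1 Hz.
C is above B, so f_C = 515.1 + 6 = 521.1 Hz.

521.1 Hz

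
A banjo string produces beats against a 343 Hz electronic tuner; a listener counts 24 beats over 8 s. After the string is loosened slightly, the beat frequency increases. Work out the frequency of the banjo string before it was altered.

340 Hz

Beat frequency = 24/8 = 3 Hz.
|f − 343| = 3, so the banjo string was at either 340 Hz or 346 Hz.
Reducing tension lowers a string's frequency; the adjustment lowers the banjo string's frequency.
The beat rate rose, so the adjustment moved the banjo string further from 343 Hz — it was already below the reference.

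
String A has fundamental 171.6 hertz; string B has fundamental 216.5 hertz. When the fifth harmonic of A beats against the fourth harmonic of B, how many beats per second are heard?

Fifth harmonic of the first: 5·171.6 = 858.0 Hz.
Fourth harmonic of the second: 4·216.5 = 866.0 Hz.
f_beat = |858.0 − 866.0| = 8.0 Hz.

8.0 Hz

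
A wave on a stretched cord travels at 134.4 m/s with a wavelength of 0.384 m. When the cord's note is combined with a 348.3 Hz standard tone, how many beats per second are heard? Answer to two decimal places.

1.70 Hz

Source frequency f = v/λ = 134.4/0.384 = 350.0000 Hz.
f_beat = |350.0000 − 348.3| = 1.70 Hz.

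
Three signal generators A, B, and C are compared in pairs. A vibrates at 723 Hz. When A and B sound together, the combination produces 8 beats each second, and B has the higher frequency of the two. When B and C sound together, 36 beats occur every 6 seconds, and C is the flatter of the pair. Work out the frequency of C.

725 Hz

B is above A, so f_B = 723 + 8 = 731 Hz.
B–C: Beat frequency = 36/6 = 6 Hz.
C is below B, so f_C = 731 − 6 = 725 Hz.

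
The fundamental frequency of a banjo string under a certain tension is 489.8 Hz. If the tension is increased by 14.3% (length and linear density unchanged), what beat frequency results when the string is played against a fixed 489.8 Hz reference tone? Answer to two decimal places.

33.85 Hz

For a string, f ∝ √T, so the new frequency is 489.8·√1.143 = 523.6510 Hz.
f_beat = |523.6510 − 489.8| = 33.85 Hz.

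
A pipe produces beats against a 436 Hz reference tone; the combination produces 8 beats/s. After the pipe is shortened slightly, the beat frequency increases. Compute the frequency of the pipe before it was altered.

|f − 436| = 8, so the pipe was at either 428 Hz or 444 Hz.
A shorter pipe has a higher fundamental; the adjustment raises the pipe's frequency.
The beat rate rose, so the adjustment moved the pipe further from 436 Hz — it was already above the reference.

444 Hz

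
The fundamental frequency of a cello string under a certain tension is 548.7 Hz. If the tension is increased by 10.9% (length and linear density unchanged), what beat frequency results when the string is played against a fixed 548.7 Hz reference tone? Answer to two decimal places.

29.13 Hz

For a string, f ∝ √T, so the new frequency is 548.7·√1.109 = 577.8309 Hz.
f_beat = |577.8309 − 548.7| = 29.13 Hz.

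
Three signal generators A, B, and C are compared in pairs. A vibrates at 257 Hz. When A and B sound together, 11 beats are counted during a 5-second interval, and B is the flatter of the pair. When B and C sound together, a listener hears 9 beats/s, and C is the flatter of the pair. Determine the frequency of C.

A–B: Beat frequency = 11/5 = 2.2 Hz.
B is below A, so f_B = 257 − 2.2 = 254.8 Hz.
C is below B, so f_C = 254.8 − 9 = 245.8 Hz.

245.8 Hz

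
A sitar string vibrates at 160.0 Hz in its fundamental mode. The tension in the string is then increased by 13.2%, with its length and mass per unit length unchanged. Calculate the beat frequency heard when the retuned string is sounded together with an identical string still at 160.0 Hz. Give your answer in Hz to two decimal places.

10.23 Hz

For a string, f ∝ √T, so the new frequency is 160.0·√1.132 = 170.2328 Hz.
f_beat = |170.2328 − 160.0| = 10.23 Hz.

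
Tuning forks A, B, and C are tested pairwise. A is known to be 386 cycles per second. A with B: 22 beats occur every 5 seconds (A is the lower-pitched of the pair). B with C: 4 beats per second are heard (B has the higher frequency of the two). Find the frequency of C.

A–B: Beat frequency = 22/5 = 4.4 Hz.
B is above A, so f_B = 386 + 4.4 = 390.4 Hz.
C is below B, so f_C = 390.4 − 4 = 386.4 Hz.

386.4 Hz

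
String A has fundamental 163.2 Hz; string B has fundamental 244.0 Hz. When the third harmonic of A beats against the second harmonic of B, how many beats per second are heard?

1.6 Hz

Third harmonic of the first: 3·163.2 = 489.6 Hz.
Second harmonic of the second: 2·244.0 = 488.0 Hz.
f_beat = |489.6 − 488.0| = 1.6 Hz.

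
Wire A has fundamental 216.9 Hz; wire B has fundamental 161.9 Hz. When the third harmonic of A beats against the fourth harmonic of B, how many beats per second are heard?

3.1 Hz

Third harmonic of the first: 3·216.9 = 650.7 Hz.
Fourth harmonic of the second: 4·161.9 = 647.6 Hz.
f_beat = |650.7 − 647.6| = 3.1 Hz.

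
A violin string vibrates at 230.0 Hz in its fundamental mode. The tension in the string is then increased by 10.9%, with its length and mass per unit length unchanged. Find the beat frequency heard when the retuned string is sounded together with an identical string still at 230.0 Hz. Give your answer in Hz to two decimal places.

12.21 Hz

For a string, f ∝ √T, so the new frequency is 230.0·√1.109 = 242.2109 Hz.
f_beat = |242.2109 − 230.0| = 12.21 Hz.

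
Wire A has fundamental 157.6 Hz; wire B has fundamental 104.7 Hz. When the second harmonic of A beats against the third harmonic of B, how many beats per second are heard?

Second harmonic of the first: 2·157.6 = 315.2 Hz.
Third harmonic of the second: 3·104.7 = 314.1 Hz.
f_beat = |315.2 − 314.1| = 1.1 Hz.

1.1 Hz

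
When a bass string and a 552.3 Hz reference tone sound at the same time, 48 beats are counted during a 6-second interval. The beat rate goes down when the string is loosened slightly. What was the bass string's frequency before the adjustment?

Beat frequency = 48/6 = 8 Hz.
|f − 552.3| = 8, so the bass string was at either 544.3 Hz or 560.3 Hz.
Reducing tension lowers a string's frequency; the adjustment lowers the bass string's frequency.
The beat rate fell, so the adjustment moved the bass string toward 552.3 Hz — it must have started above the reference.

560.3 Hz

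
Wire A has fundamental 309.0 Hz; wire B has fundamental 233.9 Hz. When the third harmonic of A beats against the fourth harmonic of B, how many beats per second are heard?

Third harmonic of the first: 3·309.0 = 927.0 Hz.
Fourth harmonic of the second: 4·233.9 = 935.6 Hz.
f_beat = |927.0 − 935.6| = 8.6 Hz.

8.6 Hz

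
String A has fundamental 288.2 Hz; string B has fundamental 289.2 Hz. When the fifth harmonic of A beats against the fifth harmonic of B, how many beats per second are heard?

5.0 Hz

Fifth harmonic of the first: 5·288.2 = 1441.0 Hz.
Fifth harmonic of the second: 5·289.2 = 1446.0 Hz.
f_beat = |1441.0 − 1446.0| = 5.0 Hz.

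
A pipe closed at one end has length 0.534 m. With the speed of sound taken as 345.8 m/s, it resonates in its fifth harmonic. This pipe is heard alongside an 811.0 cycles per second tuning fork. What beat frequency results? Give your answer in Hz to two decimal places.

Closed pipe (odd harmonics): f_n = n·v/(4L) = 5·345.8/(4·0.534) = 809.4569 Hz.
f_beat = |809.4569 − 811.0| = 1.54 Hz.

1.54 Hz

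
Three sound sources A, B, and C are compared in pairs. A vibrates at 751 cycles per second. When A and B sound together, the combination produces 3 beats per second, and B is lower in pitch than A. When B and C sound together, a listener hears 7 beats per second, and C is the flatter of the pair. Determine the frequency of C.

741 Hz

B is below A, so f_B = 751 − 3 = 748 Hz.
C is below B, so f_C = 748 − 7 = 741 Hz.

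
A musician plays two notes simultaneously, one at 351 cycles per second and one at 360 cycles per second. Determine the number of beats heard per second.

9 Hz

The beat frequency equals the magnitude of the frequency difference.
|351 − 360| = 9 Hz.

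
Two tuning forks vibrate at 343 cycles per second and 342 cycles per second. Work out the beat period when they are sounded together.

1.000 s

f_beat = |343 − 342| = 1 Hz.
Beat period T = 1 / f_beat = 1 / 1 s.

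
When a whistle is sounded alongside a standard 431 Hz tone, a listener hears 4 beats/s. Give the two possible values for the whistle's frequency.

|f − 431| = 4, so f = 431 ± 4.

427 Hz or 435 Hz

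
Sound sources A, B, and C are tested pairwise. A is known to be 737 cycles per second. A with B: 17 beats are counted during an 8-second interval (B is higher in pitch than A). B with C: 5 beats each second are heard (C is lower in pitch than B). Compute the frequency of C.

A–B: Beat frequency = 17/8 = 2.125 Hz.
B is above A, so f_B = 737 + 2.125 = 739.125 Hz.
C is below B, so f_C = 739.125 − 5 = 734.125 Hz.

734.125 Hz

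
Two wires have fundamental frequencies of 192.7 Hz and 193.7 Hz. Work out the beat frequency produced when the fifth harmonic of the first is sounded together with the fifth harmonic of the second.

5.0 Hz

Fifth harmonic of the first: 5·192.7 = 963.5 Hz.
Fifth harmonic of the second: 5·193.7 = 968.5 Hz.
f_beat = |963.5 − 968.5| = 5.0 Hz.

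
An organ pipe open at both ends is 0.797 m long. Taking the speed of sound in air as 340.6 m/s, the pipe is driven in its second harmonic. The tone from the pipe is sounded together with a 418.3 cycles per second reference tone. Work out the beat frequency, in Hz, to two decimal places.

9.05 Hz

Open pipe: f_n = n·v/(2L) = 2·340.6/(2·0.797) = 427.3526 Hz.
f_beat = |427.3526 − 418.3| = 9.05 Hz.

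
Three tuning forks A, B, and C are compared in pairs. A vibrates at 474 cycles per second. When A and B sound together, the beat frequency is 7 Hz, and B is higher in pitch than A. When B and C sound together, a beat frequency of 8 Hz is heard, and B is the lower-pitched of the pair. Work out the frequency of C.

B is above A, so f_B = 474 + 7 = 481 Hz.
C is above B, so f_C = 481 + 8 = 489 Hz.

489 Hz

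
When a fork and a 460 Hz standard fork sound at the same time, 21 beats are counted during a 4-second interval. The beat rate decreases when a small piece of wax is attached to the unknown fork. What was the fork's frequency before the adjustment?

465.25 Hz

Beat frequency = 21/4 = 5.25 Hz.
|f − 460| = 5.25, so the fork was at either 454.75 Hz or 465.25 Hz.
Loading a fork with wax lowers its frequency; the adjustment lowers the fork's frequency.
The beat rate fell, so the adjustment moved the fork toward 460 Hz — it must have started above the reference.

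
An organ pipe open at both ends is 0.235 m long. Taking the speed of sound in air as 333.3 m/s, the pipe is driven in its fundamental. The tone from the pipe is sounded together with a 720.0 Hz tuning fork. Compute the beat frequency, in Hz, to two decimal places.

Open pipe: f_n = n·v/(2L) = 1·333.3/(2·0.235) = 709.1489 Hz.
f_beat = |709.1489 − 720.0| = 10.85 Hz.

10.85 Hz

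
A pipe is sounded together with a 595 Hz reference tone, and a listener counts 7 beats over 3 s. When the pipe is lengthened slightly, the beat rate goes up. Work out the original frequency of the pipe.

Beat frequency = 7/3 = 2.3333 Hz.
|f − 595| = 2.3333, so the pipe was at either 592.6667 Hz or 597.3333 Hz.
A longer pipe has a lower fundamental; the adjustment lowers the pipe's frequency.
The beat rate rose, so the adjustment moved the pipe further from 595 Hz — it was already below the reference.

592.6667 Hz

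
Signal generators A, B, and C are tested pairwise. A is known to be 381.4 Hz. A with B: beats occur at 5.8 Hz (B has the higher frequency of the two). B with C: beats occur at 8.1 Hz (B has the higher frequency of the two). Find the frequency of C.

379.1 Hz

B is above A, so f_B = 381.4 + 5.8 = 387.2 Hz.
C is below B, so f_C = 387.2 − 8.1 = 379.1 Hz.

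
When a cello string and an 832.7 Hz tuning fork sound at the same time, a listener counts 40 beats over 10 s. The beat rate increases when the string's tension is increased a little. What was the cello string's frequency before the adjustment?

Beat frequency = 40/10 = 4 Hz.
|f − 832.7| = 4, so the cello string was at either 828.7 Hz or 836.7 Hz.
Higher tension means higher frequency; the adjustment raises the cello string's frequency.
The beat rate rose, so the adjustment moved the cello string further from 832.7 Hz — it was already above the reference.

836.7 Hz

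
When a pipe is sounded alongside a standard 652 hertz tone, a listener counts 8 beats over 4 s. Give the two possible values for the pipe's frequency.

Beat frequency = 8/4 = 2 Hz.
|f − 652| = 2, so f = 652 ± 2.

650 Hz or 654 Hz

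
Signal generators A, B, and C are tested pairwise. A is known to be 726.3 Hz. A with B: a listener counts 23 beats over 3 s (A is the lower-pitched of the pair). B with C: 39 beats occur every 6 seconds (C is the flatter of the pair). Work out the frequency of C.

727.4667 Hz

A–B: Beat frequency = 23/3 = 7.6667 Hz.
B is above A, so f_B = 726.3 + 7.6667 = 733.9667 Hz.
B–C: Beat frequency = 39/6 = 6.5 Hz.
C is below B, so f_C = 733.9667 − 6.5 = 727.4667 Hz.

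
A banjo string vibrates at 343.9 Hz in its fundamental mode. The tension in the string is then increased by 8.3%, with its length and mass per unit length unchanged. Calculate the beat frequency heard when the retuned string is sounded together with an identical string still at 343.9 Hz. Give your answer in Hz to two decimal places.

13.99 Hz

For a string, f ∝ √T, so the new frequency is 343.9·√1.083 = 357.8874 Hz.
f_beat = |357.8874 − 343.9| = 13.99 Hz.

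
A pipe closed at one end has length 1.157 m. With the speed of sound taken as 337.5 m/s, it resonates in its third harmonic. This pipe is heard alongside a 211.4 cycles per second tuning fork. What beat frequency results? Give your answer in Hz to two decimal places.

7.38 Hz

Closed pipe (odd harmonics): f_n = n·v/(4L) = 3·337.5/(4·1.157) = 218.7770 Hz.
f_beat = |218.7770 − 211.4| = 7.38 Hz.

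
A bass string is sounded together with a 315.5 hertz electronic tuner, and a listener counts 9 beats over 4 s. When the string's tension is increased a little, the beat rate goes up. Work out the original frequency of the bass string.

317.75 Hz

Beat frequency = 9/4 = 2.25 Hz.
|f − 315.5| = 2.25, so the bass string was at either 313.25 Hz or 317.75 Hz.
Higher tension means higher frequency; the adjustment raises the bass string's frequency.
The beat rate rose, so the adjustment moved the bass string further from 315.5 Hz — it was already above the reference.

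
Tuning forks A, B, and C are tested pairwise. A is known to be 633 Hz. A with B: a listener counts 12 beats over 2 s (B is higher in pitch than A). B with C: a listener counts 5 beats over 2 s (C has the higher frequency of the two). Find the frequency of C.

641.5 Hz

A–B: Beat frequency = 12/2 = 6 Hz.
B is above A, so f_B = 633 + 6 = 639 Hz.
B–C: Beat frequency = 5/2 = 2.5 Hz.
C is above B, so f_C = 639 + 2.5 = 641.5 Hz.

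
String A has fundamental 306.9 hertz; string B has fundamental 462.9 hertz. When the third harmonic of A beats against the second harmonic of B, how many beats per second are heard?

Third harmonic of the first: 3·306.9 = 920.7 Hz.
Second harmonic of the second: 2·462.9 = 925.8 Hz.
f_beat = |920.7 − 925.8| = 5.1 Hz.

5.1 Hz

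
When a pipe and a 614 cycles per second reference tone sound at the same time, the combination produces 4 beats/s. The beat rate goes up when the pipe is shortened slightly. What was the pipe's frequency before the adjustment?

|f − 614| = 4, so the pipe was at either 610 Hz or 618 Hz.
A shorter pipe has a higher fundamental; the adjustment raises the pipe's frequency.
The beat rate rose, so the adjustment moved the pipe further from 614 Hz — it was already above the reference.

618 Hz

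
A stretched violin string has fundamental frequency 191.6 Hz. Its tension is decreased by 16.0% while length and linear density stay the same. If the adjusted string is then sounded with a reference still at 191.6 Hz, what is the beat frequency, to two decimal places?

For a string, f ∝ √T, so the new frequency is 191.6·√0.840 = 175.6043 Hz.
f_beat = |175.6043 − 191.6| = 16.00 Hz.

16.00 Hz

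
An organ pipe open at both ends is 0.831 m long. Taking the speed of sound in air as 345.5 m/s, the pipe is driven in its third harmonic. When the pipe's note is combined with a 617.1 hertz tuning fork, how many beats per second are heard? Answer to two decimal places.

6.55 Hz

Open pipe: f_n = n·v/(2L) = 3·345.5/(2·0.831) = 623.6462 Hz.
f_beat = |623.6462 − 617.1| = 6.55 Hz.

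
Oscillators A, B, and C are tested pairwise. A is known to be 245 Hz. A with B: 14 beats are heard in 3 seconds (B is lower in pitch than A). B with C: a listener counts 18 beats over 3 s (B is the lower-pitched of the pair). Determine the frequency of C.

246.3333 Hz

A–B: Beat frequency = 14/3 = 4.6667 Hz.
B is below A, so f_B = 245 − 4.6667 = 240.3333 Hz.
B–C: Beat frequency = 18/3 = 6 Hz.
C is above B, so f_C = 240.3333 + 6 = 246.3333 Hz.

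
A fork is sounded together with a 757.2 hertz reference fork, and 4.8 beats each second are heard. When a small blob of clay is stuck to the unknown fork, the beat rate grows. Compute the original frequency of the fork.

|f − 757.2| = 4.8, so the fork was at either 752.4 Hz or 762 Hz.
Adding mass to a fork lowers its frequency; the adjustment lowers the fork's frequency.
The beat rate rose, so the adjustment moved the fork further from 757.2 Hz — it was already below the reference.

752.4 Hz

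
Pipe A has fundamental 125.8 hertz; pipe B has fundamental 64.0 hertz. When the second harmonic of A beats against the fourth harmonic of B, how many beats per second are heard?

Second harmonic of the first: 2·125.8 = 251.6 Hz.
Fourth harmonic of the second: 4·64.0 = 256.0 Hz.
f_beat = |251.6 − 256.0| = 4.4 Hz.

4.4 Hz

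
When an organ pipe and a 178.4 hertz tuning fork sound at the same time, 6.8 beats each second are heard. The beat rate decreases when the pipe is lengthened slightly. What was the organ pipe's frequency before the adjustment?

|f − 178.4| = 6.8, so the organ pipe was at either 171.6 Hz or 185.2 Hz.
A longer pipe has a lower fundamental; the adjustment lowers the organ pipe's frequency.
The beat rate fell, so the adjustment moved the organ pipe toward 178.4 Hz — it must have started above the reference.

185.2 Hz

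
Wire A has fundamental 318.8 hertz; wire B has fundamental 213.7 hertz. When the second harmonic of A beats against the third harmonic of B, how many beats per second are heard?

3.5 Hz

Second harmonic of the first: 2·318.8 = 637.6 Hz.
Third harmonic of the second: 3·213.7 = 641.1 Hz.
f_beat = |637.6 − 641.1| = 3.5 Hz.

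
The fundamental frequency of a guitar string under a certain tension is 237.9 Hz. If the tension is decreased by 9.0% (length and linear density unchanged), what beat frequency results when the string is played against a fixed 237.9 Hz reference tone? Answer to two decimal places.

10.96 Hz

For a string, f ∝ √T, so the new frequency is 237.9·√0.910 = 226.9421 Hz.
f_beat = |226.9421 − 237.9| = 10.96 Hz.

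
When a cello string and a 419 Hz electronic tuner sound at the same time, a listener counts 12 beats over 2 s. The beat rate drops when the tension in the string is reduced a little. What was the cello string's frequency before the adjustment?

425 Hz

Beat frequency = 12/2 = 6 Hz.
|f − 419| = 6, so the cello string was at either 413 Hz or 425 Hz.
Lower tension means lower frequency; the adjustment lowers the cello string's frequency.
The beat rate fell, so the adjustment moved the cello string toward 419 Hz — it must have started above the reference.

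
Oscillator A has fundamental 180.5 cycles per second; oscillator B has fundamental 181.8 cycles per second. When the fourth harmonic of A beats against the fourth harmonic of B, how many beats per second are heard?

5.2 Hz

Fourth harmonic of the first: 4·180.5 = 722.0 Hz.
Fourth harmonic of the second: 4·181.8 = 727.2 Hz.
f_beat = |722.0 − 727.2| = 5.2 Hz.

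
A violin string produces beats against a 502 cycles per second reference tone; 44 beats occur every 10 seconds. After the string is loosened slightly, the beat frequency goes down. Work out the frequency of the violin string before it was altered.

506.4 Hz

Beat frequency = 44/10 = 4.4 Hz.
|f − 502| = 4.4, so the violin string was at either 497.6 Hz or 506.4 Hz.
Reducing tension lowers a string's frequency; the adjustment lowers the violin string's frequency.
The beat rate fell, so the adjustment moved the violin string toward 502 Hz — it must have started above the reference.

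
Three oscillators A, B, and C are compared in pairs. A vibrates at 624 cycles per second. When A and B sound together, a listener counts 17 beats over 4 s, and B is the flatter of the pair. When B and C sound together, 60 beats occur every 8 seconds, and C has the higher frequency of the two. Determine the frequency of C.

A–B: Beat frequency = 17/4 = 4.25 Hz.
B is below A, so f_B = 624 − 4.25 = 619.75 Hz.
B–C: Beat frequency = 60/8 = 7.5 Hz.
C is above B, so f_C = 619.75 + 7.5 = 627.25 Hz.

627.25 Hz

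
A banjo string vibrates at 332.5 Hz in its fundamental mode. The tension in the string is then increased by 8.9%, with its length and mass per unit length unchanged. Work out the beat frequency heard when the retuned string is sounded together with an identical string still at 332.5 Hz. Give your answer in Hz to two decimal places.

For a string, f ∝ √T, so the new frequency is 332.5·√1.089 = 346.9809 Hz.
f_beat = |346.9809 − 332.5| = 14.48 Hz.

14.48 Hz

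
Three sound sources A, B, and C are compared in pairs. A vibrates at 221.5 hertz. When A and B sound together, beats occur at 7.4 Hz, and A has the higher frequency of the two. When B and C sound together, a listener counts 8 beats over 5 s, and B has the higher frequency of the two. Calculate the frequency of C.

B is below A, so f_B = 221.5 − 7.4 = 214.1 Hz.
B–C: Beat frequency = 8/5 = 1.6 Hz.
C is below B, so f_C = 214.1 − 1.6 = 212.5 Hz.

212.5 Hz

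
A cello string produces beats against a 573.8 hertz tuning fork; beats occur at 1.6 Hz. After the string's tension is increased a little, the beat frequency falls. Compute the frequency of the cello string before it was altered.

572.2 Hz

|f − 573.8| = 1.6, so the cello string was at either 572.2 Hz or 575.4 Hz.
Higher tension means higher frequency; the adjustment raises the cello string's frequency.
The beat rate fell, so the adjustment moved the cello string toward 573.8 Hz — it must have started below the reference.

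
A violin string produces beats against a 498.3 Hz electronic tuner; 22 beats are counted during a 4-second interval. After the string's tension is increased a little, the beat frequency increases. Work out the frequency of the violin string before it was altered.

Beat frequency = 22/4 = 5.5 Hz.
|f − 498.3| = 5.5, so the violin string was at either 492.8 Hz or 503.8 Hz.
Higher tension means higher frequency; the adjustment raises the violin string's frequency.
The beat rate rose, so the adjustment moved the violin string further from 498.3 Hz — it was already above the reference.

503.8 Hz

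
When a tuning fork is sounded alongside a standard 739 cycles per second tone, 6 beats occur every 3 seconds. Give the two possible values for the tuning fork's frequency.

Beat frequency = 6/3 = 2 Hz.
|f − 739| = 2, so f = 739 ± 2.

737 Hz or 741 Hz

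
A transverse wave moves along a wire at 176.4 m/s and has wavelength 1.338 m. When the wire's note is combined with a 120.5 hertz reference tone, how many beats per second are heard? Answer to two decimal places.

Source frequency f = v/λ = 176.4/1.338 = 131.8386 Hz.
f_beat = |131.8386 − 120.5| = 11.34 Hz.

11.34 Hz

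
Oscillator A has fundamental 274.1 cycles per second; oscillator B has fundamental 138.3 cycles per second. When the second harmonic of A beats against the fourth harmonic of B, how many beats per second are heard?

5.0 Hz

Second harmonic of the first: 2·274.1 = 548.2 Hz.
Fourth harmonic of the second: 4·138.3 = 553.2 Hz.
f_beat = |548.2 − 553.2| = 5.0 Hz.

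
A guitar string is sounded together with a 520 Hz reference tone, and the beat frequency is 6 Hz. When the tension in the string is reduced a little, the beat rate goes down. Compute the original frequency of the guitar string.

526 Hz

|f − 520| = 6, so the guitar string was at either 514 Hz or 526 Hz.
Lower tension means lower frequency; the adjustment lowers the guitar string's frequency.
The beat rate fell, so the adjustment moved the guitar string toward 520 Hz — it must have started above the reference.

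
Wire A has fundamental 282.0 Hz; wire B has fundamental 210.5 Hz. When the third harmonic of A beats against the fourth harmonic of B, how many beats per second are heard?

4.0 Hz

Third harmonic of the first: 3·282.0 = 846.0 Hz.
Fourth harmonic of the second: 4·210.5 = 842.0 Hz.
f_beat = |846.0 − 842.0| = 4.0 Hz.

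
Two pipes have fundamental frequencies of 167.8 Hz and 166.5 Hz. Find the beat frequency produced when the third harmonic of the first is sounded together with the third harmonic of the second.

Third harmonic of the first: 3·167.8 = 503.4 Hz.
Third harmonic of the second: 3·166.5 = 499.5 Hz.
f_beat = |503.4 − 499.5| = 3.9 Hz.

3.9 Hz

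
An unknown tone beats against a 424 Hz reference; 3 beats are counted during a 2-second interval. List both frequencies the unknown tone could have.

422.5 Hz or 425.5 Hz

Beat frequency = 3/2 = 1.5 Hz.
|f − 424| = 1.5, so f = 424 ± 1.5.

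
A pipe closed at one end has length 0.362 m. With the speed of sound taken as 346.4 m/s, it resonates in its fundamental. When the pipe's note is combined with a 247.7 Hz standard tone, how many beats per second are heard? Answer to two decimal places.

Closed pipe (odd harmonics): f_n = n·v/(4L) = 1·346.4/(4·0.362) = 239.2265 Hz.
f_beat = |239.2265 − 247.7| = 8.47 Hz.

8.47 Hz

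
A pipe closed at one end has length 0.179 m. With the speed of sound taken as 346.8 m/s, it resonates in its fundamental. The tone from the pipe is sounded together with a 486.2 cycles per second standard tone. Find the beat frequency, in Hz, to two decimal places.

Closed pipe (odd harmonics): f_n = n·v/(4L) = 1·346.8/(4·0.179) = 484.3575 Hz.
f_beat = |484.3575 − 486.2| = 1.84 Hz.

1.84 Hz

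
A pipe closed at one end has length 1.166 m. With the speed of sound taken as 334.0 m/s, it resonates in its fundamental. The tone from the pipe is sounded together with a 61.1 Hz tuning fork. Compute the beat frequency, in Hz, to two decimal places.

Closed pipe (odd harmonics): f_n = n·v/(4L) = 1·334.0/(4·1.166) = 71.6123 Hz.
f_beat = |71.6123 − 61.1| = 10.51 Hz.

10.51 Hz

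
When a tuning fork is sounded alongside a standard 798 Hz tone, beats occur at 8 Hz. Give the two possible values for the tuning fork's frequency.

|f − 798| = 8, so f = 798 ± 8.

790 Hz or 806 Hz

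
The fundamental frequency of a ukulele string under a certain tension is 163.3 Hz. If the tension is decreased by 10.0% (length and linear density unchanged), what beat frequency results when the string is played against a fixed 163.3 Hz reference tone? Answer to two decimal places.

For a string, f ∝ √T, so the new frequency is 163.3·√0.900 = 154.9200 Hz.
f_beat = |154.9200 − 163.3| = 8.38 Hz.

8.38 Hz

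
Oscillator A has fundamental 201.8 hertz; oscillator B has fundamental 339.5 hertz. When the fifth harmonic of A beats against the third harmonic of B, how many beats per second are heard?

Fifth harmonic of the first: 5·201.8 = 1009.0 Hz.
Third harmonic of the second: 3·339.5 = 1018.5 Hz.
f_beat = |1009.0 − 1018.5| = 9.5 Hz.

9.5 Hz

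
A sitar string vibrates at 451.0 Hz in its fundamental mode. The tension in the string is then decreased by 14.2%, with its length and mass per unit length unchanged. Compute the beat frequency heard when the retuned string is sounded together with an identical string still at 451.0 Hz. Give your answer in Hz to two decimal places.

For a string, f ∝ √T, so the new frequency is 451.0·√0.858 = 417.7536 Hz.
f_beat = |417.7536 − 451.0| = 33.25 Hz.

33.25 Hz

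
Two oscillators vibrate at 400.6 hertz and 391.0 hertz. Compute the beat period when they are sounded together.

f_beat = |400.6 − 391.0| = 9.6 Hz.
Beat period T = 1 / f_beat = 1 / 9.6 s.

0.104 s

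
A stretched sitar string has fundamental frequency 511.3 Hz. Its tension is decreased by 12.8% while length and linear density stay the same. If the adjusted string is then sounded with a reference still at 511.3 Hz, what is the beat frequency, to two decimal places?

33.84 Hz

For a string, f ∝ √T, so the new frequency is 511.3·√0.872 = 477.4567 Hz.
f_beat = |477.4567 − 511.3| = 33.84 Hz.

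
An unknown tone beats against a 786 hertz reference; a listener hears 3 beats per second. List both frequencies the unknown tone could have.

783 Hz or 789 Hz

|f − 786| = 3, so f = 786 ± 3.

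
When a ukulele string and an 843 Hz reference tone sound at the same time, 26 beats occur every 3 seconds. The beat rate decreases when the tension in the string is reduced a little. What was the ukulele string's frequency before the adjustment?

Beat frequency = 26/3 = 8.6667 Hz.
|f − 843| = 8.6667, so the ukulele string was at either 834.3333 Hz or 851.6667 Hz.
Lower tension means lower frequency; the adjustment lowers the ukulele string's frequency.
The beat rate fell, so the adjustment moved the ukulele string toward 843 Hz — it must have started above the reference.

851.6667 Hz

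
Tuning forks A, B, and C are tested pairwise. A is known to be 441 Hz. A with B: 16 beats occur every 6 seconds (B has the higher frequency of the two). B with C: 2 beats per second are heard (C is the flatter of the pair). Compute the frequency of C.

A–B: Beat frequency = 16/6 = 2.6667 Hz.
B is above A, so f_B = 441 + 2.6667 = 443.6667 Hz.
C is below B, so f_C = 443.6667 − 2 = 441.6667 Hz.

441.6667 Hz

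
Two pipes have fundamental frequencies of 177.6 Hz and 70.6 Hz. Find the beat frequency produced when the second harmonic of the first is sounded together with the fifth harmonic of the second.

Second harmonic of the first: 2·177.6 = 355.2 Hz.
Fifth harmonic of the second: 5·70.6 = 353.0 Hz.
f_beat = |355.2 − 353.0| = 2.2 Hz.

2.2 Hz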